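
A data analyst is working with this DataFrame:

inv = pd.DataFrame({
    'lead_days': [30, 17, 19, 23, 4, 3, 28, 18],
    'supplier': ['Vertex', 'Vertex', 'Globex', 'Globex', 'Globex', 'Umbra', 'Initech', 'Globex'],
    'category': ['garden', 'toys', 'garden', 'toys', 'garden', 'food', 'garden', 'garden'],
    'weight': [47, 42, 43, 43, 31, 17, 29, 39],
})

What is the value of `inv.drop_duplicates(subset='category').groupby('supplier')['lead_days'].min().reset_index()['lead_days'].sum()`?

drop duplicate category (keep=first):
   lead_days supplier category  weight
0         30   Vertex   garden      47
1         17   Vertex     toys      42
5          3    Umbra     food      17
group by supplier, min of lead_days:
supplier
Umbra      3
Vertex    17
Name: lead_days, dtype: int64
reset_index():
  supplier  lead_days
0    Umbra          3
1   Vertex         17

20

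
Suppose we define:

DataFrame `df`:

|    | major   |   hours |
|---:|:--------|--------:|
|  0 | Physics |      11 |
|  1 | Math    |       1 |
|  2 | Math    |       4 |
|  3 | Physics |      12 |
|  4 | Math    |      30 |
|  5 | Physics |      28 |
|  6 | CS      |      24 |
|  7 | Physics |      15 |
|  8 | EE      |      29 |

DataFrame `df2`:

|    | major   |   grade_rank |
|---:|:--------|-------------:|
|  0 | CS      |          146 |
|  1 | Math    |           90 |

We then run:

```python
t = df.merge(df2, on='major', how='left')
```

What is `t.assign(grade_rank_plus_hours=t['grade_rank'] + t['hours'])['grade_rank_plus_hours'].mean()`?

118.75

merge on 'major' (how='left') → 9 rows:
     major  hours  grade_rank
0  Physics     11         NaN
1     Math      1        90.0
2     Math      4        90.0
3  Physics     12         NaN
4     Math     30        90.0
5  Physics     28         NaN
6       CS     24       146.0
7  Physics     15         NaN
8       EE     29         NaN
add column grade_rank_plus_hours = t['grade_rank'] + t['hours']:
     major  hours  grade_rank  grade_rank_plus_hours
0  Physics     11         NaN                    NaN
1     Math      1        90.0                   91.0
2     Math      4        90.0                   94.0
3  Physics     12         NaN                    NaN
4     Math     30        90.0                  120.0
5  Physics     28         NaN                    NaN
6       CS     24       146.0                  170.0
7  Physics     15         NaN                    NaN
8       EE     29         NaN                    NaN
Hence 118.75.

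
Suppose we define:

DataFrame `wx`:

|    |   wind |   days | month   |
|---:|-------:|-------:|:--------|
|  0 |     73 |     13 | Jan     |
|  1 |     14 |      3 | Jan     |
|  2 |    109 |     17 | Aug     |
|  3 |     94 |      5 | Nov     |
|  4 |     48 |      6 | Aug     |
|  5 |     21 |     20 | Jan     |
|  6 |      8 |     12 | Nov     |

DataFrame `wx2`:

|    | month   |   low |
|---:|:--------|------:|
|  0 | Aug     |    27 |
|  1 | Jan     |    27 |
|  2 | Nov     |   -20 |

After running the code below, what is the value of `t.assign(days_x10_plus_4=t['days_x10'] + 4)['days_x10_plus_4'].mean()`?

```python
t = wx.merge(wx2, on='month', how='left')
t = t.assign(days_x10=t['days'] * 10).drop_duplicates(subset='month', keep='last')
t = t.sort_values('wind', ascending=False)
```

merge on 'month' (how='left') → 7 rows:
   wind  days month  low
0    73    13   Jan   27
1    14     3   Jan   27
2   109    17   Aug   27
3    94     5   Nov  -20
4    48     6   Aug   27
5    21    20   Jan   27
6     8    12   Nov  -20
add column days_x10 = t['days'] * 10:
   wind  days month  low  days_x10
0    73    13   Jan   27       130
1    14     3   Jan   27        30
2   109    17   Aug   27       170
3    94     5   Nov  -20        50
4    48     6   Aug   27        60
5    21    20   Jan   27       200
6     8    12   Nov  -20       120
drop duplicate month (keep=last):
   wind  days month  low  days_x10
4    48     6   Aug   27        60
5    21    20   Jan   27       200
6     8    12   Nov  -20       120
sort by wind descending:
   wind  days month  low  days_x10
4    48     6   Aug   27        60
5    21    20   Jan   27       200
6     8    12   Nov  -20       120
add column days_x10_plus_4 = t['days_x10'] + 4:
   wind  days month  low  days_x10  days_x10_plus_4
4    48     6   Aug   27        60               64
5    21    20   Jan   27       200              204
6     8    12   Nov  -20       120              124
The mean of column 'days_x10_plus_4' is 130.666666667.

130.666666667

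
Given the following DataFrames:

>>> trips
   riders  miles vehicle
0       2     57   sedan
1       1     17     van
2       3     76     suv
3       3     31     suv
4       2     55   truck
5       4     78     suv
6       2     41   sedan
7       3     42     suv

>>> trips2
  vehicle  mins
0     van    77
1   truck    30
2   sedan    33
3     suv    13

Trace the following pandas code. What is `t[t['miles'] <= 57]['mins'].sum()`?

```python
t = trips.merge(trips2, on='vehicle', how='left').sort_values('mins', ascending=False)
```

merge on 'vehicle' (how='left') → 8 rows:
   riders  miles vehicle  mins
0       2     57   sedan    33
1       1     17     van    77
2       3     76     suv    13
3       3     31     suv    13
4       2     55   truck    30
5       4     78     suv    13
6       2     41   sedan    33
7       3     42     suv    13
sort by mins descending:
   riders  miles vehicle  mins
1       1     17     van    77
0       2     57   sedan    33
6       2     41   sedan    33
4       2     55   truck    30
2       3     76     suv    13
3       3     31     suv    13
5       4     78     suv    13
7       3     42     suv    13
filter rows where miles <= 57:
   riders  miles vehicle  mins
1       1     17     van    77
0       2     57   sedan    33
6       2     41   sedan    33
4       2     55   truck    30
3       3     31     suv    13
7       3     42     suv    13
Finally, sum of column 'mins' = 199.

199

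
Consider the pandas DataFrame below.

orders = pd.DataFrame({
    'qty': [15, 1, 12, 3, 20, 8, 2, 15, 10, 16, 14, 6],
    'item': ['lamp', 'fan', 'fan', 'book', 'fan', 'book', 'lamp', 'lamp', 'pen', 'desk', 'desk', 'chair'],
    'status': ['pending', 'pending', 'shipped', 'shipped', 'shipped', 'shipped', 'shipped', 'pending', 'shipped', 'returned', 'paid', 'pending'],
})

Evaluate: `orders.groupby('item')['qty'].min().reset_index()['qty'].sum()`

group by item, min of qty:
item
book      3
chair     6
desk     14
fan       1
lamp      2
pen      10
Name: qty, dtype: int64
reset_index():
    item  qty
0   book    3
1  chair    6
2   desk   14
3    fan    1
4   lamp    2
5    pen   10
Taking the sum of column 'qty' gives 36.

36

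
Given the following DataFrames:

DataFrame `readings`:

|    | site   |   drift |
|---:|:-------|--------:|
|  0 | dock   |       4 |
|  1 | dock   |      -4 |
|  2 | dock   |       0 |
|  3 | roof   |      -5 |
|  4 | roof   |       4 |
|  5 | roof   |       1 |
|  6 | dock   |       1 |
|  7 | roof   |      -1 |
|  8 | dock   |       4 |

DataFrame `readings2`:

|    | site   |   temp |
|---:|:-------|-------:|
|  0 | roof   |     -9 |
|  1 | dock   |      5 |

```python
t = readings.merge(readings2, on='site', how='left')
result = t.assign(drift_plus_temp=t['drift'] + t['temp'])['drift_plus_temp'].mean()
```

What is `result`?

-0.777777777778

merge on 'site' (how='left') → 9 rows:
   site  drift  temp
0  dock      4     5
1  dock     -4     5
2  dock      0     5
3  roof     -5    -9
4  roof      4    -9
5  roof      1    -9
6  dock      1     5
7  roof     -1    -9
8  dock      4     5
add column drift_plus_temp = t['drift'] + t['temp']:
   site  drift  temp  drift_plus_temp
0  dock      4     5                9
1  dock     -4     5                1
2  dock      0     5                5
3  roof     -5    -9              -14
4  roof      4    -9               -5
5  roof      1    -9               -8
6  dock      1     5                6
7  roof     -1    -9              -10
8  dock      4     5                9
Finally, mean of column 'drift_plus_temp' = -0.777777777778.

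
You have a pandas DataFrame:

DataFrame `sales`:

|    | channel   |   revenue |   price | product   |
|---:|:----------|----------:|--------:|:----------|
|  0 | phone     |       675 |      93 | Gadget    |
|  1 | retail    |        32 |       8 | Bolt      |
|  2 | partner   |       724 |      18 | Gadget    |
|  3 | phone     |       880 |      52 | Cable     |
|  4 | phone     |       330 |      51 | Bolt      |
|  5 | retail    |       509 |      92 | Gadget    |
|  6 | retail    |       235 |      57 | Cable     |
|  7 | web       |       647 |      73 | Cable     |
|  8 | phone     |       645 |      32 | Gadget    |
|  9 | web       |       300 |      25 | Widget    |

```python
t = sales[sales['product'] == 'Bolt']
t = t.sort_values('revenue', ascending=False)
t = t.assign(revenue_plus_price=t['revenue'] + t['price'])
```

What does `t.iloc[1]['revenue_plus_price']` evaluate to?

40

filter rows where product == 'Bolt':
  channel  revenue  price product
1  retail       32      8    Bolt
4   phone      330     51    Bolt
sort by revenue descending:
  channel  revenue  price product
4   phone      330     51    Bolt
1  retail       32      8    Bolt
add column revenue_plus_price = t['revenue'] + t['price']:
  channel  revenue  price product  revenue_plus_price
4   phone      330     51    Bolt                 381
1  retail       32      8    Bolt                  40
The value at position 1, column 'revenue_plus_price' is 40.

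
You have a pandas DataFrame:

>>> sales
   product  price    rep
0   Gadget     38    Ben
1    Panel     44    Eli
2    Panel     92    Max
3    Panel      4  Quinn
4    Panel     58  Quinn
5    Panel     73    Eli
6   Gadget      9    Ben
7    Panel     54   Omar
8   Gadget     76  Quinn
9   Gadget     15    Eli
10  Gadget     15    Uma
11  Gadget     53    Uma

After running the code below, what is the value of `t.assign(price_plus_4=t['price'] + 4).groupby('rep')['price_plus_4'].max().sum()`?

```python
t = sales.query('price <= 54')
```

213

filter rows where price <= 54:
   product  price    rep
0   Gadget     38    Ben
1    Panel     44    Eli
3    Panel      4  Quinn
6   Gadget      9    Ben
7    Panel     54   Omar
9   Gadget     15    Eli
10  Gadget     15    Uma
11  Gadget     53    Uma
add column price_plus_4 = t['price'] + 4:
   product  price    rep  price_plus_4
0   Gadget     38    Ben            42
1    Panel     44    Eli            48
3    Panel      4  Quinn             8
6   Gadget      9    Ben            13
7    Panel     54   Omar            58
9   Gadget     15    Eli            19
10  Gadget     15    Uma            19
11  Gadget     53    Uma            57
group by rep, max of price_plus_4:
rep
Ben      42
Eli      48
Omar     58
Quinn     8
Uma      57
Name: price_plus_4, dtype: int64
Taking the sum of the resulting series gives 213.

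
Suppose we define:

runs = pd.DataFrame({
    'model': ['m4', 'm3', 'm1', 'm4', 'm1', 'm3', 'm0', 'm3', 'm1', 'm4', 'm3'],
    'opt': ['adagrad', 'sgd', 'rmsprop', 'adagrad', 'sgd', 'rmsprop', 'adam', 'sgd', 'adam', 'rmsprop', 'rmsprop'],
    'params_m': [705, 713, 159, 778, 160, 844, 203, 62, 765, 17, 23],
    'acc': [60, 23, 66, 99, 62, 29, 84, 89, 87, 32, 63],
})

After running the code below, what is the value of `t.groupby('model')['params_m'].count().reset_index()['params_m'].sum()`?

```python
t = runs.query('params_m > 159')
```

filter rows where params_m > 159:
  model      opt  params_m  acc
0    m4  adagrad       705   60
1    m3      sgd       713   23
3    m4  adagrad       778   99
4    m1      sgd       160   62
5    m3  rmsprop       844   29
6    m0     adam       203   84
8    m1     adam       765   87
group by model, count of params_m:
model
m0    1
m1    2
m3    2
m4    2
Name: params_m, dtype: int64
reset_index():
  model  params_m
0    m0         1
1    m1         2
2    m3         2
3    m4         2

7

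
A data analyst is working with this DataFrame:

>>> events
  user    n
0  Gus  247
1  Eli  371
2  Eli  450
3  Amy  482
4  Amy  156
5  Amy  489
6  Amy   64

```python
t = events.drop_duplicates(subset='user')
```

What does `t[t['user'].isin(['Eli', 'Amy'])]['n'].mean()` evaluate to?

426.5

drop duplicate user (keep=first):
  user    n
0  Gus  247
1  Eli  371
3  Amy  482
filter rows where user in ['Eli', 'Amy']:
  user    n
1  Eli  371
3  Amy  482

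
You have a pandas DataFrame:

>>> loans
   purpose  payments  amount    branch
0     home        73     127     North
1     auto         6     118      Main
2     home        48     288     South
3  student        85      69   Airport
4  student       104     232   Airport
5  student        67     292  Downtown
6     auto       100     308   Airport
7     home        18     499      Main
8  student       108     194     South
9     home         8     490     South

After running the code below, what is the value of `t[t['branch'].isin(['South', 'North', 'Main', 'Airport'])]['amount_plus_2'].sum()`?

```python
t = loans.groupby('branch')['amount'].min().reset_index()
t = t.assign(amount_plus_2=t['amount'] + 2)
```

516

group by branch, min of amount:
branch
Airport      69
Downtown    292
Main        118
North       127
South       194
Name: amount, dtype: int64
reset_index():
     branch  amount
0   Airport      69
1  Downtown     292
2      Main     118
3     North     127
4     South     194
add column amount_plus_2 = t['amount'] + 2:
     branch  amount  amount_plus_2
0   Airport      69             71
1  Downtown     292            294
2      Main     118            120
3     North     127            129
4     South     194            196
filter rows where branch in ['South', 'North', 'Main', 'Airport']:
    branch  amount  amount_plus_2
0  Airport      69             71
2     Main     118            120
3    North     127            129
4    South     194            196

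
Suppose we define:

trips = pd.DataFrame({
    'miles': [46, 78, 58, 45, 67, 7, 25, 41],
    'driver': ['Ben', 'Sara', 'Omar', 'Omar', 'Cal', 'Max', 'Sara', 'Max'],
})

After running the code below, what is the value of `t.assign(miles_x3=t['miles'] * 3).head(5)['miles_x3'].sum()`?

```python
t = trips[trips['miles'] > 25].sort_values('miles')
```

771

filter rows where miles > 25:
   miles driver
0     46    Ben
1     78   Sara
2     58   Omar
3     45   Omar
4     67    Cal
7     41    Max
sort by miles:
   miles driver
7     41    Max
3     45   Omar
0     46    Ben
2     58   Omar
4     67    Cal
1     78   Sara
add column miles_x3 = t['miles'] * 3:
   miles driver  miles_x3
7     41    Max       123
3     45   Omar       135
0     46    Ben       138
2     58   Omar       174
4     67    Cal       201
1     78   Sara       234
take first 5 rows:
   miles driver  miles_x3
7     41    Max       123
3     45   Omar       135
0     46    Ben       138
2     58   Omar       174
4     67    Cal       201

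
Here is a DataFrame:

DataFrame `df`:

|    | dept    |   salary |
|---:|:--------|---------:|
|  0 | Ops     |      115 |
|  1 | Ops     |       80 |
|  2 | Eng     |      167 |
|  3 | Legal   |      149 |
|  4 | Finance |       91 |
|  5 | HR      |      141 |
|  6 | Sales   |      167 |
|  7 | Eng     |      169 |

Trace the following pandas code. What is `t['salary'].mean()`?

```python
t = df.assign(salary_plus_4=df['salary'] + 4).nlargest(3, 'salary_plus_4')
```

167.666666667

add column salary_plus_4 = df['salary'] + 4:
      dept  salary  salary_plus_4
0      Ops     115            119
1      Ops      80             84
2      Eng     167            171
3    Legal     149            153
4  Finance      91             95
5       HR     141            145
6    Sales     167            171
7      Eng     169            173
take 3 rows with largest salary_plus_4:
    dept  salary  salary_plus_4
7    Eng     169            173
2    Eng     167            171
6  Sales     167            171
Reading off the mean of column 'salary', we get 167.666666667.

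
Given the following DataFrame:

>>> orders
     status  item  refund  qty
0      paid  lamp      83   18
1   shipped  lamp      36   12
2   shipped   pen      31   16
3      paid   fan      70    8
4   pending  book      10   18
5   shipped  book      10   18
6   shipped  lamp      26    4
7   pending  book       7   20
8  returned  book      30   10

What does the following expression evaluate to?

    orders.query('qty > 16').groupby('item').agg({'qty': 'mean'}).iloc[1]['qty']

filter rows where qty > 16:
    status  item  refund  qty
0     paid  lamp      83   18
4  pending  book      10   18
5  shipped  book      10   18
7  pending  book       7   20
group by item, mean of qty:
            qty
item           
book  18.666667
lamp  18.000000
Then the value at position 1, column 'qty': 18.0

18.0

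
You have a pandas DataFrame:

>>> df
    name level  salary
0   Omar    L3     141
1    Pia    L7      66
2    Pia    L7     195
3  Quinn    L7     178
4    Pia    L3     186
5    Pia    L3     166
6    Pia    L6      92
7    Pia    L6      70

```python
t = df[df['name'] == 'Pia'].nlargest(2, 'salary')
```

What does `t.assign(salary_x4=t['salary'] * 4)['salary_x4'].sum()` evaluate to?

1524

filter rows where name == 'Pia':
  name level  salary
1  Pia    L7      66
2  Pia    L7     195
4  Pia    L3     186
5  Pia    L3     166
6  Pia    L6      92
7  Pia    L6      70
take 2 rows with largest salary:
  name level  salary
2  Pia    L7     195
4  Pia    L3     186
add column salary_x4 = t['salary'] * 4:
  name level  salary  salary_x4
2  Pia    L7     195        780
4  Pia    L3     186        744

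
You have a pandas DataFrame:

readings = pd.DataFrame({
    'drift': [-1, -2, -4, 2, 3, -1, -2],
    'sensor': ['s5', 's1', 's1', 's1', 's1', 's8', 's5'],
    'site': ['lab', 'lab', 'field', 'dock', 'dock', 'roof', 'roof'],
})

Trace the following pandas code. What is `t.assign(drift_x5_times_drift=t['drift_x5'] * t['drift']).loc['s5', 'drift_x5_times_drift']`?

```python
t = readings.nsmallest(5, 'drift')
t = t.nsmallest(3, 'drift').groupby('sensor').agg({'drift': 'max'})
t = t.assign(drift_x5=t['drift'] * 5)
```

20

take 5 rows with smallest drift:
   drift sensor   site
2     -4     s1  field
1     -2     s1    lab
6     -2     s5   roof
0     -1     s5    lab
5     -1     s8   roof
take 3 rows with smallest drift:
   drift sensor   site
2     -4     s1  field
1     -2     s1    lab
6     -2     s5   roof
group by sensor, max of drift:
        drift
sensor       
s1         -2
s5         -2
add column drift_x5 = t['drift'] * 5:
        drift  drift_x5
sensor                 
s1         -2       -10
s5         -2       -10
add column drift_x5_times_drift = t['drift_x5'] * t['drift']:
        drift  drift_x5  drift_x5_times_drift
sensor                                       
s1         -2       -10                    20
s5         -2       -10                    20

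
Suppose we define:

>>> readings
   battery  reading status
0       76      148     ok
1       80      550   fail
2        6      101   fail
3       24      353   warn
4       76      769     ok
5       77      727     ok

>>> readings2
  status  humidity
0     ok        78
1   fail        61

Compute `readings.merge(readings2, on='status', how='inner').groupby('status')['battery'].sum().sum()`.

315

merge on 'status' (how='inner') → 5 rows:
   battery  reading status  humidity
0       76      148     ok        78
1       80      550   fail        61
2        6      101   fail        61
3       76      769     ok        78
4       77      727     ok        78
group by status, sum of battery:
status
fail     86
ok      229
Name: battery, dtype: int64
Then the sum of the resulting series: 315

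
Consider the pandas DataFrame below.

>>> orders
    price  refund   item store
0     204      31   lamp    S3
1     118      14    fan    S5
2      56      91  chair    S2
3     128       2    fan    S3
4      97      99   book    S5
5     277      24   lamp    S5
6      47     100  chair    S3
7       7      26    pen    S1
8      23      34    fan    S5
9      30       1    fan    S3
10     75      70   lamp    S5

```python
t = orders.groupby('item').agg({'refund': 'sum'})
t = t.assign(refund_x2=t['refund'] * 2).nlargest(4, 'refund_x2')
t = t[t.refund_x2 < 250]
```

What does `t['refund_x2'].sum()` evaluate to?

300

group by item, sum of refund:
       refund
item         
book       99
chair     191
fan        51
lamp      125
pen        26
add column refund_x2 = t['refund'] * 2:
       refund  refund_x2
item                    
book       99        198
chair     191        382
fan        51        102
lamp      125        250
pen        26         52
take 4 rows with largest refund_x2:
       refund  refund_x2
item                    
chair     191        382
lamp      125        250
book       99        198
fan        51        102
filter rows where refund_x2 < 250:
      refund  refund_x2
item                   
book      99        198
fan       51        102
sum of column 'refund_x2' → 300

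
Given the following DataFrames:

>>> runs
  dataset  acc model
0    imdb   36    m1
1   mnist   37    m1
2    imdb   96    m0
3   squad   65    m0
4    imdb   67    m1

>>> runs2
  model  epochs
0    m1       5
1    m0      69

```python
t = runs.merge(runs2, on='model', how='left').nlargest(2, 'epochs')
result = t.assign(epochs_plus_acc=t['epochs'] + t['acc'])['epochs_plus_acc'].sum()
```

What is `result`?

merge on 'model' (how='left') → 5 rows:
  dataset  acc model  epochs
0    imdb   36    m1       5
1   mnist   37    m1       5
2    imdb   96    m0      69
3   squad   65    m0      69
4    imdb   67    m1       5
take 2 rows with largest epochs:
  dataset  acc model  epochs
2    imdb   96    m0      69
3   squad   65    m0      69
add column epochs_plus_acc = t['epochs'] + t['acc']:
  dataset  acc model  epochs  epochs_plus_acc
2    imdb   96    m0      69              165
3   squad   65    m0      69              134
So sum() = 299.

299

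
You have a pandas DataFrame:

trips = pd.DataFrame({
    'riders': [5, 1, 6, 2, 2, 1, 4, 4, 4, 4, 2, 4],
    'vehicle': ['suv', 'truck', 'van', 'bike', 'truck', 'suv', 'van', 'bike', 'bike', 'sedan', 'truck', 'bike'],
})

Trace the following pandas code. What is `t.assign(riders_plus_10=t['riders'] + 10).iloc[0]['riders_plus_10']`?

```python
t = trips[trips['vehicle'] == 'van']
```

filter rows where vehicle == 'van':
   riders vehicle
2       6     van
6       4     van
add column riders_plus_10 = t['riders'] + 10:
   riders vehicle  riders_plus_10
2       6     van              16
6       4     van              14
Hence 16.

16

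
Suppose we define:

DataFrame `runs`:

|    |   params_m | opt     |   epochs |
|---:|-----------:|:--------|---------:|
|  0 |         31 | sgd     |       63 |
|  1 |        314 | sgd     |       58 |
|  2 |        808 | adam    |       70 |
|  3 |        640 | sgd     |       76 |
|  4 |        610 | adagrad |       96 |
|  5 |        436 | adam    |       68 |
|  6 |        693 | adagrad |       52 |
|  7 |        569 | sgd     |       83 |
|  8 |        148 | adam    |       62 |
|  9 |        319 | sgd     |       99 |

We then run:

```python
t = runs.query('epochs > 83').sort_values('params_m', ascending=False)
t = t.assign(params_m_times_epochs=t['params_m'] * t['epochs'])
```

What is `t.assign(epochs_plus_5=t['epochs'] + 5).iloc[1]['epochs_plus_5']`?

104

filter rows where epochs > 83:
   params_m      opt  epochs
4       610  adagrad      96
9       319      sgd      99
sort by params_m descending:
   params_m      opt  epochs
4       610  adagrad      96
9       319      sgd      99
add column params_m_times_epochs = t['params_m'] * t['epochs']:
   params_m      opt  epochs  params_m_times_epochs
4       610  adagrad      96                  58560
9       319      sgd      99                  31581
add column epochs_plus_5 = t['epochs'] + 5:
   params_m      opt  epochs  params_m_times_epochs  epochs_plus_5
4       610  adagrad      96                  58560            101
9       319      sgd      99                  31581            104
The value at position 1, column 'epochs_plus_5' is 104.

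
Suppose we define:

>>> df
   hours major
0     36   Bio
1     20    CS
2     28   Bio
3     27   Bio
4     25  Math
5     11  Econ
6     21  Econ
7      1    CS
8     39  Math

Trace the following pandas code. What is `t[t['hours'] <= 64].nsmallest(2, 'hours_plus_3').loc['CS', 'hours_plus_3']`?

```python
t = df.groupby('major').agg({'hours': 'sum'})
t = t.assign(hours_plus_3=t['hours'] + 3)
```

24

group by major, sum of hours:
       hours
major       
Bio       91
CS        21
Econ      32
Math      64
add column hours_plus_3 = t['hours'] + 3:
       hours  hours_plus_3
major                     
Bio       91            94
CS        21            24
Econ      32            35
Math      64            67
filter rows where hours <= 64:
       hours  hours_plus_3
major                     
CS        21            24
Econ      32            35
Math      64            67
take 2 rows with smallest hours_plus_3:
       hours  hours_plus_3
major                     
CS        21            24
Econ      32            35
So loc['CS', 'hours_plus_3'] = 24.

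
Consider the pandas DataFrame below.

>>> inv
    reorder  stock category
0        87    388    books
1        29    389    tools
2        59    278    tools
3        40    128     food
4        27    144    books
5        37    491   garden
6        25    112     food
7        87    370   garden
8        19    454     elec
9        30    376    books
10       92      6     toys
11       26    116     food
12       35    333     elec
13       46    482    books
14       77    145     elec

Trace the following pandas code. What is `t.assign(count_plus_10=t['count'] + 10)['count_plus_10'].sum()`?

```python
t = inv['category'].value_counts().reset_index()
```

75

value_counts of category:
category
books     4
food      3
elec      3
tools     2
garden    2
toys      1
Name: count, dtype: int64
reset_index():
  category  count
0    books      4
1     food      3
2     elec      3
3    tools      2
4   garden      2
5     toys      1
add column count_plus_10 = t['count'] + 10:
  category  count  count_plus_10
0    books      4             14
1     food      3             13
2     elec      3             13
3    tools      2             12
4   garden      2             12
5     toys      1             11
Taking the sum of column 'count_plus_10' gives 75.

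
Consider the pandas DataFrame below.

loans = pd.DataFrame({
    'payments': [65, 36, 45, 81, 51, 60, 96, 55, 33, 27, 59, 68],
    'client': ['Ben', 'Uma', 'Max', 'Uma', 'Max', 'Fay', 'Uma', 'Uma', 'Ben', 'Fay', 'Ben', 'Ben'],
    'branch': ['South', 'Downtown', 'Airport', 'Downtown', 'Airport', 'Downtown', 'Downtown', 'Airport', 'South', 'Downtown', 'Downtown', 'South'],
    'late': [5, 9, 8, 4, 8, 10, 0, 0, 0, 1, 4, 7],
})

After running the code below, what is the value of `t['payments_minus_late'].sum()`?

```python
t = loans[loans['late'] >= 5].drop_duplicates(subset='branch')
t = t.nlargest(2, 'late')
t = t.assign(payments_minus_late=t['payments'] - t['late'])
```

64

filter rows where late >= 5:
    payments client    branch  late
0         65    Ben     South     5
1         36    Uma  Downtown     9
2         45    Max   Airport     8
4         51    Max   Airport     8
5         60    Fay  Downtown    10
11        68    Ben     South     7
drop duplicate branch (keep=first):
   payments client    branch  late
0        65    Ben     South     5
1        36    Uma  Downtown     9
2        45    Max   Airport     8
take 2 rows with largest late:
   payments client    branch  late
1        36    Uma  Downtown     9
2        45    Max   Airport     8
add column payments_minus_late = t['payments'] - t['late']:
   payments client    branch  late  payments_minus_late
1        36    Uma  Downtown     9                   27
2        45    Max   Airport     8                   37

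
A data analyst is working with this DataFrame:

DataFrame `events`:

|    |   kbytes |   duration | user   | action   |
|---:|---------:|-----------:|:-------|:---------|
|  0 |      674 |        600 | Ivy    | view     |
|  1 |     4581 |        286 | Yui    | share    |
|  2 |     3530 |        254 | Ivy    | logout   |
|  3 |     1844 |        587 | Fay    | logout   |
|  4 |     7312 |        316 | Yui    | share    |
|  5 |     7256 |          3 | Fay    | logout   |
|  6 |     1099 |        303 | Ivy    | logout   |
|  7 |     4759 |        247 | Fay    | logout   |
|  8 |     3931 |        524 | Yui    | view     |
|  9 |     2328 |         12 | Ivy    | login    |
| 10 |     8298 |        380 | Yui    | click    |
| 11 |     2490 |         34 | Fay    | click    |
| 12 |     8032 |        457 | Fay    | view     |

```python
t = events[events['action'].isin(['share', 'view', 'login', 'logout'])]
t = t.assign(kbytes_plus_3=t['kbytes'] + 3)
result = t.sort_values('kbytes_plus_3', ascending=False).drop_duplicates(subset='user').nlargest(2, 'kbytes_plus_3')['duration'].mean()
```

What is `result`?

filter rows where action in ['share', 'view', 'login', 'logout']:
    kbytes  duration user  action
0      674       600  Ivy    view
1     4581       286  Yui   share
2     3530       254  Ivy  logout
3     1844       587  Fay  logout
4     7312       316  Yui   share
5     7256         3  Fay  logout
6     1099       303  Ivy  logout
7     4759       247  Fay  logout
8     3931       524  Yui    view
9     2328        12  Ivy   login
12    8032       457  Fay    view
add column kbytes_plus_3 = t['kbytes'] + 3:
    kbytes  duration user  action  kbytes_plus_3
0      674       600  Ivy    view            677
1     4581       286  Yui   share           4584
2     3530       254  Ivy  logout           3533
3     1844       587  Fay  logout           1847
4     7312       316  Yui   share           7315
5     7256         3  Fay  logout           7259
6     1099       303  Ivy  logout           1102
7     4759       247  Fay  logout           4762
8     3931       524  Yui    view           3934
9     2328        12  Ivy   login           2331
12    8032       457  Fay    view           8035
sort by kbytes_plus_3 descending:
    kbytes  duration user  action  kbytes_plus_3
12    8032       457  Fay    view           8035
4     7312       316  Yui   share           7315
5     7256         3  Fay  logout           7259
7     4759       247  Fay  logout           4762
1     4581       286  Yui   share           4584
8     3931       524  Yui    view           3934
2     3530       254  Ivy  logout           3533
9     2328        12  Ivy   login           2331
3     1844       587  Fay  logout           1847
6     1099       303  Ivy  logout           1102
0      674       600  Ivy    view            677
drop duplicate user (keep=first):
    kbytes  duration user  action  kbytes_plus_3
12    8032       457  Fay    view           8035
4     7312       316  Yui   share           7315
2     3530       254  Ivy  logout           3533
take 2 rows with largest kbytes_plus_3:
    kbytes  duration user action  kbytes_plus_3
12    8032       457  Fay   view           8035
4     7312       316  Yui  share           7315
mean of column 'duration' → 386.5

386.5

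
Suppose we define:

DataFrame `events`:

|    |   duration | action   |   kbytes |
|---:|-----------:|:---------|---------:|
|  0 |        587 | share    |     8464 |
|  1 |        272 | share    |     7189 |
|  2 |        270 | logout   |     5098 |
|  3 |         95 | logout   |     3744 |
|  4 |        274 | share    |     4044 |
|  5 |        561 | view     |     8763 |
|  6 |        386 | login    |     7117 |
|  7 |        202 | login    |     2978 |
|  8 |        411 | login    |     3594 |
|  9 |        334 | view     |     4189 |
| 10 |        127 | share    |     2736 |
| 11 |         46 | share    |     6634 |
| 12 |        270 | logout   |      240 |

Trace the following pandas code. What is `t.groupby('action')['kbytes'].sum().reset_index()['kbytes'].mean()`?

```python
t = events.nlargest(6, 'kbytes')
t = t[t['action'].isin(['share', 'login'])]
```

take 6 rows with largest kbytes:
    duration  action  kbytes
5        561    view    8763
0        587   share    8464
1        272   share    7189
6        386   login    7117
11        46   share    6634
2        270  logout    5098
filter rows where action in ['share', 'login']:
    duration action  kbytes
0        587  share    8464
1        272  share    7189
6        386  login    7117
11        46  share    6634
group by action, sum of kbytes:
action
login     7117
share    22287
Name: kbytes, dtype: int64
reset_index():
  action  kbytes
0  login    7117
1  share   22287

14702.0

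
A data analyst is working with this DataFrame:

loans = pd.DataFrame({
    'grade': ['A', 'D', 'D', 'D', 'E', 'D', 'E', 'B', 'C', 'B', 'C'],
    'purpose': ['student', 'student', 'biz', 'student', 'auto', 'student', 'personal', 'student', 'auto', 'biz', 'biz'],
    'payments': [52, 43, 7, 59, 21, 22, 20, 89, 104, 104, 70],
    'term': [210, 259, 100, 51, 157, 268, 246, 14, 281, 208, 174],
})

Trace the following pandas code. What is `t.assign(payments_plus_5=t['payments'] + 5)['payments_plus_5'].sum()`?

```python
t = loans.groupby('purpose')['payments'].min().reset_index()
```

group by purpose, min of payments:
purpose
auto        21
biz          7
personal    20
student     22
Name: payments, dtype: int64
reset_index():
    purpose  payments
0      auto        21
1       biz         7
2  personal        20
3   student        22
add column payments_plus_5 = t['payments'] + 5:
    purpose  payments  payments_plus_5
0      auto        21               26
1       biz         7               12
2  personal        20               25
3   student        22               27
Reading off the sum of column 'payments_plus_5', we get 90.

90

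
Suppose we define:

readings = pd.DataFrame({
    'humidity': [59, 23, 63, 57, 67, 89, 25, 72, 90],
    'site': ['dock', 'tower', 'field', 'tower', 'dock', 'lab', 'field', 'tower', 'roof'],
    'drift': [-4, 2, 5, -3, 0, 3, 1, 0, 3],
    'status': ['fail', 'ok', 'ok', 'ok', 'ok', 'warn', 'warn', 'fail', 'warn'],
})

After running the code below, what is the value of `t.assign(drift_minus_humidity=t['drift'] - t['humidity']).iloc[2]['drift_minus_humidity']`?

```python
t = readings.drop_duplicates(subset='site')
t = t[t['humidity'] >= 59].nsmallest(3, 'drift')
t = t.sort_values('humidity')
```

drop duplicate site (keep=first):
   humidity   site  drift status
0        59   dock     -4   fail
1        23  tower      2     ok
2        63  field      5     ok
5        89    lab      3   warn
8        90   roof      3   warn
filter rows where humidity >= 59:
   humidity   site  drift status
0        59   dock     -4   fail
2        63  field      5     ok
5        89    lab      3   warn
8        90   roof      3   warn
take 3 rows with smallest drift:
   humidity  site  drift status
0        59  dock     -4   fail
5        89   lab      3   warn
8        90  roof      3   warn
sort by humidity:
   humidity  site  drift status
0        59  dock     -4   fail
5        89   lab      3   warn
8        90  roof      3   warn
add column drift_minus_humidity = t['drift'] - t['humidity']:
   humidity  site  drift status  drift_minus_humidity
0        59  dock     -4   fail                   -63
5        89   lab      3   warn                   -86
8        90  roof      3   warn                   -87
Taking the value at position 2, column 'drift_minus_humidity' gives -87.

-87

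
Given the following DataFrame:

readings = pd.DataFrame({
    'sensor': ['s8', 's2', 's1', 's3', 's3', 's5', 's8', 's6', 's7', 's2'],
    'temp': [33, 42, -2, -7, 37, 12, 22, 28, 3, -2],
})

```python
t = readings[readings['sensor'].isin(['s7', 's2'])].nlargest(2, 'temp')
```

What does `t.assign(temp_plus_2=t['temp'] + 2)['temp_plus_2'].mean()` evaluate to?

filter rows where sensor in ['s7', 's2']:
  sensor  temp
1     s2    42
8     s7     3
9     s2    -2
take 2 rows with largest temp:
  sensor  temp
1     s2    42
8     s7     3
add column temp_plus_2 = t['temp'] + 2:
  sensor  temp  temp_plus_2
1     s2    42           44
8     s7     3            5
Finally, mean of column 'temp_plus_2' = 24.5.

24.5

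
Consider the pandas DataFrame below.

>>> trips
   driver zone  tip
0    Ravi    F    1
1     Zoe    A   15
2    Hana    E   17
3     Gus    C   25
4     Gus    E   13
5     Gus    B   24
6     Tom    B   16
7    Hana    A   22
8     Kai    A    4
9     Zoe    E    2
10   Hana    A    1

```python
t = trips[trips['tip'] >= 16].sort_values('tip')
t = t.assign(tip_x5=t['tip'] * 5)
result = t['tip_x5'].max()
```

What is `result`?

filter rows where tip >= 16:
  driver zone  tip
2   Hana    E   17
3    Gus    C   25
5    Gus    B   24
6    Tom    B   16
7   Hana    A   22
sort by tip:
  driver zone  tip
6    Tom    B   16
2   Hana    E   17
7   Hana    A   22
5    Gus    B   24
3    Gus    C   25
add column tip_x5 = t['tip'] * 5:
  driver zone  tip  tip_x5
6    Tom    B   16      80
2   Hana    E   17      85
7   Hana    A   22     110
5    Gus    B   24     120
3    Gus    C   25     125
Taking the max of column 'tip_x5' gives 125.

125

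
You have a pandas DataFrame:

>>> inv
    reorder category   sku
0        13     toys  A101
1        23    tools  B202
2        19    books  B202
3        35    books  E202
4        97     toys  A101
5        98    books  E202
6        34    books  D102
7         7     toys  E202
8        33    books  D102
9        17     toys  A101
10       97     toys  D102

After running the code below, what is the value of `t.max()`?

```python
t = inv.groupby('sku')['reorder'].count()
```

3

group by sku, count of reorder:
sku
A101    3
B202    2
D102    3
E202    3
Name: reorder, dtype: int64
Reading off the max of the resulting series, we get 3.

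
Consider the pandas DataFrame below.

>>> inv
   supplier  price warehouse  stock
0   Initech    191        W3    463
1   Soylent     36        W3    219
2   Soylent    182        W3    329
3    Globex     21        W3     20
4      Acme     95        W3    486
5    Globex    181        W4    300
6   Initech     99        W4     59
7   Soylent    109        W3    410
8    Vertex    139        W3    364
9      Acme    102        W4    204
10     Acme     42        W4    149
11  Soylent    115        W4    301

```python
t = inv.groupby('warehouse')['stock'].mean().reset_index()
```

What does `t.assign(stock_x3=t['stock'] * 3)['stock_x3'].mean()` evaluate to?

group by warehouse, mean of stock:
warehouse
W3    327.285714
W4    202.600000
Name: stock, dtype: float64
reset_index():
  warehouse       stock
0        W3  327.285714
1        W4  202.600000
add column stock_x3 = t['stock'] * 3:
  warehouse       stock    stock_x3
0        W3  327.285714  981.857143
1        W4  202.600000  607.800000

794.828571429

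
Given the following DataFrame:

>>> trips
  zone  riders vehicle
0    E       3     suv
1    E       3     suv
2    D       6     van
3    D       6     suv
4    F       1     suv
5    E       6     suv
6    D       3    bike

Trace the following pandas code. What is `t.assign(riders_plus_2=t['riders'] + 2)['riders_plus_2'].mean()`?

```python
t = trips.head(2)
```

take first 2 rows:
  zone  riders vehicle
0    E       3     suv
1    E       3     suv
add column riders_plus_2 = t['riders'] + 2:
  zone  riders vehicle  riders_plus_2
0    E       3     suv              5
1    E       3     suv              5
So mean() = 5.0.

5.0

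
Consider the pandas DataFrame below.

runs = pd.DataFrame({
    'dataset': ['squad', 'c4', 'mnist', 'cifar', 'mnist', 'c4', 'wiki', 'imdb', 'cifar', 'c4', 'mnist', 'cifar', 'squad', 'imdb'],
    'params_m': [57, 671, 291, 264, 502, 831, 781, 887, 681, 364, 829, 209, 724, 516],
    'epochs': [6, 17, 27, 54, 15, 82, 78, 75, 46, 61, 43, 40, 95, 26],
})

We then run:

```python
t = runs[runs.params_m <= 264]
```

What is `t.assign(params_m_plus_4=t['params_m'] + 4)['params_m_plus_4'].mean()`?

180.666666667

filter rows where params_m <= 264:
   dataset  params_m  epochs
0    squad        57       6
3    cifar       264      54
11   cifar       209      40
add column params_m_plus_4 = t['params_m'] + 4:
   dataset  params_m  epochs  params_m_plus_4
0    squad        57       6               61
3    cifar       264      54              268
11   cifar       209      40              213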